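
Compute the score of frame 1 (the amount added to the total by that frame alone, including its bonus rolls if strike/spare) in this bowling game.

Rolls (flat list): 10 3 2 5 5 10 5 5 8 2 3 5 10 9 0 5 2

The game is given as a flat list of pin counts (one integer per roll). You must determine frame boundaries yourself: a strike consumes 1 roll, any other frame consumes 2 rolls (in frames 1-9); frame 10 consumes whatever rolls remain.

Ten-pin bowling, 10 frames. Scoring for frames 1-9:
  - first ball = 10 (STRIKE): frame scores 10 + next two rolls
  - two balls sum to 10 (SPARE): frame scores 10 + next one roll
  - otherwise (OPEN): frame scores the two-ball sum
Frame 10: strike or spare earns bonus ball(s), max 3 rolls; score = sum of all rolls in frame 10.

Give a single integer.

Frame 1: STRIKE. 10 + next two rolls (3+2) = 15. Cumulative: 15
Frame 2: OPEN (3+2=5). Cumulative: 20
Frame 3: SPARE (5+5=10). 10 + next roll (10) = 20. Cumulative: 40

Answer: 15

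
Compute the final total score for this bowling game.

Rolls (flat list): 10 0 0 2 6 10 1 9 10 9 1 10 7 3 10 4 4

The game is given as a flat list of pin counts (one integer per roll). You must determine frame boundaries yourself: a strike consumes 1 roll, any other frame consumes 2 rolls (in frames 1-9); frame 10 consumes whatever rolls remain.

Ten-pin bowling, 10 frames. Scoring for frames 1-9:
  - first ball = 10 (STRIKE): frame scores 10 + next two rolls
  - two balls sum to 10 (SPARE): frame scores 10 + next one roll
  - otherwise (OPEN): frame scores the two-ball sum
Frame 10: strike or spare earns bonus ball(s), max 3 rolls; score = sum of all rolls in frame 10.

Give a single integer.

Frame 1: STRIKE. 10 + next two rolls (0+0) = 10. Cumulative: 10
Frame 2: OPEN (0+0=0). Cumulative: 10
Frame 3: OPEN (2+6=8). Cumulative: 18
Frame 4: STRIKE. 10 + next two rolls (1+9) = 20. Cumulative: 38
Frame 5: SPARE (1+9=10). 10 + next roll (10) = 20. Cumulative: 58
Frame 6: STRIKE. 10 + next two rolls (9+1) = 20. Cumulative: 78
Frame 7: SPARE (9+1=10). 10 + next roll (10) = 20. Cumulative: 98
Frame 8: STRIKE. 10 + next two rolls (7+3) = 20. Cumulative: 118
Frame 9: SPARE (7+3=10). 10 + next roll (10) = 20. Cumulative: 138
Frame 10: STRIKE. Sum of all frame-10 rolls (10+4+4) = 18. Cumulative: 156

Answer: 156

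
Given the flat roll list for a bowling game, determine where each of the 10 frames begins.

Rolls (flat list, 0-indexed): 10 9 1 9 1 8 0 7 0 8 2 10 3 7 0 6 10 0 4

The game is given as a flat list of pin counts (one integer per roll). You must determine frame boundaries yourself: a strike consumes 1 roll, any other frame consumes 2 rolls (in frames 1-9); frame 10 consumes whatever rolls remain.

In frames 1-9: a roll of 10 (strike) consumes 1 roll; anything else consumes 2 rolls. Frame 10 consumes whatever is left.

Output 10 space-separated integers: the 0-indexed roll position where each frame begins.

Answer: 0 1 3 5 7 9 11 12 14 16

Derivation:
Frame 1 starts at roll index 0: roll=10 (strike), consumes 1 roll
Frame 2 starts at roll index 1: rolls=9,1 (sum=10), consumes 2 rolls
Frame 3 starts at roll index 3: rolls=9,1 (sum=10), consumes 2 rolls
Frame 4 starts at roll index 5: rolls=8,0 (sum=8), consumes 2 rolls
Frame 5 starts at roll index 7: rolls=7,0 (sum=7), consumes 2 rolls
Frame 6 starts at roll index 9: rolls=8,2 (sum=10), consumes 2 rolls
Frame 7 starts at roll index 11: roll=10 (strike), consumes 1 roll
Frame 8 starts at roll index 12: rolls=3,7 (sum=10), consumes 2 rolls
Frame 9 starts at roll index 14: rolls=0,6 (sum=6), consumes 2 rolls
Frame 10 starts at roll index 16: 3 remaining rolls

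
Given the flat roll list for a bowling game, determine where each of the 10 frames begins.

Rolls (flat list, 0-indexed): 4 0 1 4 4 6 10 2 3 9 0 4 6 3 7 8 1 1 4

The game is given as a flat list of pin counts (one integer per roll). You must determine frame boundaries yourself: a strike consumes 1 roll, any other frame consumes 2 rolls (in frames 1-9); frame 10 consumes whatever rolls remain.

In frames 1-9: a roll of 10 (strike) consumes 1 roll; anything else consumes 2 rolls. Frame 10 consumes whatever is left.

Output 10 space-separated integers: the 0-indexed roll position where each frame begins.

Answer: 0 2 4 6 7 9 11 13 15 17

Derivation:
Frame 1 starts at roll index 0: rolls=4,0 (sum=4), consumes 2 rolls
Frame 2 starts at roll index 2: rolls=1,4 (sum=5), consumes 2 rolls
Frame 3 starts at roll index 4: rolls=4,6 (sum=10), consumes 2 rolls
Frame 4 starts at roll index 6: roll=10 (strike), consumes 1 roll
Frame 5 starts at roll index 7: rolls=2,3 (sum=5), consumes 2 rolls
Frame 6 starts at roll index 9: rolls=9,0 (sum=9), consumes 2 rolls
Frame 7 starts at roll index 11: rolls=4,6 (sum=10), consumes 2 rolls
Frame 8 starts at roll index 13: rolls=3,7 (sum=10), consumes 2 rolls
Frame 9 starts at roll index 15: rolls=8,1 (sum=9), consumes 2 rolls
Frame 10 starts at roll index 17: 2 remaining rolls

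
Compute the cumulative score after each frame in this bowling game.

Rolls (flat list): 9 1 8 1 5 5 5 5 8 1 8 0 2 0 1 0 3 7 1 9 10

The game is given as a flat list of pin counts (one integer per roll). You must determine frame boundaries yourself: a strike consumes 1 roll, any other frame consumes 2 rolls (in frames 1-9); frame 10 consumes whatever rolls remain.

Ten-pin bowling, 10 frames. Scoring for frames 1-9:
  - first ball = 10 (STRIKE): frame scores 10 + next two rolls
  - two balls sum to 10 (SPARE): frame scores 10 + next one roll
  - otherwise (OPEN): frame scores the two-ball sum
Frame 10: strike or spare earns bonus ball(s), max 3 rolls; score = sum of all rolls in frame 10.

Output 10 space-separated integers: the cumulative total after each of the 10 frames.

Answer: 18 27 42 60 69 77 79 80 91 111

Derivation:
Frame 1: SPARE (9+1=10). 10 + next roll (8) = 18. Cumulative: 18
Frame 2: OPEN (8+1=9). Cumulative: 27
Frame 3: SPARE (5+5=10). 10 + next roll (5) = 15. Cumulative: 42
Frame 4: SPARE (5+5=10). 10 + next roll (8) = 18. Cumulative: 60
Frame 5: OPEN (8+1=9). Cumulative: 69
Frame 6: OPEN (8+0=8). Cumulative: 77
Frame 7: OPEN (2+0=2). Cumulative: 79
Frame 8: OPEN (1+0=1). Cumulative: 80
Frame 9: SPARE (3+7=10). 10 + next roll (1) = 11. Cumulative: 91
Frame 10: SPARE. Sum of all frame-10 rolls (1+9+10) = 20. Cumulative: 111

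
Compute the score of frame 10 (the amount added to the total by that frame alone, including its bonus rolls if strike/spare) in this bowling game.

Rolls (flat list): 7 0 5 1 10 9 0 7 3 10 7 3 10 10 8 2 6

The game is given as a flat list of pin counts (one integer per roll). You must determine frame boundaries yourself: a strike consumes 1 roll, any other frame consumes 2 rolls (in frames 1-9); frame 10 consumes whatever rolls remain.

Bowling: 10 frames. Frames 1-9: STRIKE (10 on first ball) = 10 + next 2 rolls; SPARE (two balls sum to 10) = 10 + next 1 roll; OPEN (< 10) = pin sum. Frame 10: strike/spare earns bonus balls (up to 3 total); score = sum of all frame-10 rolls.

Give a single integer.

Answer: 16

Derivation:
Frame 1: OPEN (7+0=7). Cumulative: 7
Frame 2: OPEN (5+1=6). Cumulative: 13
Frame 3: STRIKE. 10 + next two rolls (9+0) = 19. Cumulative: 32
Frame 4: OPEN (9+0=9). Cumulative: 41
Frame 5: SPARE (7+3=10). 10 + next roll (10) = 20. Cumulative: 61
Frame 6: STRIKE. 10 + next two rolls (7+3) = 20. Cumulative: 81
Frame 7: SPARE (7+3=10). 10 + next roll (10) = 20. Cumulative: 101
Frame 8: STRIKE. 10 + next two rolls (10+8) = 28. Cumulative: 129
Frame 9: STRIKE. 10 + next two rolls (8+2) = 20. Cumulative: 149
Frame 10: SPARE. Sum of all frame-10 rolls (8+2+6) = 16. Cumulative: 165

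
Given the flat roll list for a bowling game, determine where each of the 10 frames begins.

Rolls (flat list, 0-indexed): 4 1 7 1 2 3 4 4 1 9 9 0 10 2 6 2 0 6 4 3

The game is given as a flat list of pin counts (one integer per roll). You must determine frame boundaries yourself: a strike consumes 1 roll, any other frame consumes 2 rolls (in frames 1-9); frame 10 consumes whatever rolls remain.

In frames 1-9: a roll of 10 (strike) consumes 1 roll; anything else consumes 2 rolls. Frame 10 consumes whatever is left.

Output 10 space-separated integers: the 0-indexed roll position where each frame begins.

Frame 1 starts at roll index 0: rolls=4,1 (sum=5), consumes 2 rolls
Frame 2 starts at roll index 2: rolls=7,1 (sum=8), consumes 2 rolls
Frame 3 starts at roll index 4: rolls=2,3 (sum=5), consumes 2 rolls
Frame 4 starts at roll index 6: rolls=4,4 (sum=8), consumes 2 rolls
Frame 5 starts at roll index 8: rolls=1,9 (sum=10), consumes 2 rolls
Frame 6 starts at roll index 10: rolls=9,0 (sum=9), consumes 2 rolls
Frame 7 starts at roll index 12: roll=10 (strike), consumes 1 roll
Frame 8 starts at roll index 13: rolls=2,6 (sum=8), consumes 2 rolls
Frame 9 starts at roll index 15: rolls=2,0 (sum=2), consumes 2 rolls
Frame 10 starts at roll index 17: 3 remaining rolls

Answer: 0 2 4 6 8 10 12 13 15 17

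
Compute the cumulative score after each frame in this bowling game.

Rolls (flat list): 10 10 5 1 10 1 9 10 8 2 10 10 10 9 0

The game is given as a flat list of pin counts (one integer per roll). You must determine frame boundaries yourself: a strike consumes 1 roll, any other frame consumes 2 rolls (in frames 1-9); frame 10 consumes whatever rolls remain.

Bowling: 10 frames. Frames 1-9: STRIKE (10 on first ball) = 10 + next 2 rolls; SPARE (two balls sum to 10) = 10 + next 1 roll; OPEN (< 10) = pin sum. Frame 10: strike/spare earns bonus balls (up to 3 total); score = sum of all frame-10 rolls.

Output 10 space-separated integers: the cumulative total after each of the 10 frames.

Answer: 25 41 47 67 87 107 127 157 186 205

Derivation:
Frame 1: STRIKE. 10 + next two rolls (10+5) = 25. Cumulative: 25
Frame 2: STRIKE. 10 + next two rolls (5+1) = 16. Cumulative: 41
Frame 3: OPEN (5+1=6). Cumulative: 47
Frame 4: STRIKE. 10 + next two rolls (1+9) = 20. Cumulative: 67
Frame 5: SPARE (1+9=10). 10 + next roll (10) = 20. Cumulative: 87
Frame 6: STRIKE. 10 + next two rolls (8+2) = 20. Cumulative: 107
Frame 7: SPARE (8+2=10). 10 + next roll (10) = 20. Cumulative: 127
Frame 8: STRIKE. 10 + next two rolls (10+10) = 30. Cumulative: 157
Frame 9: STRIKE. 10 + next two rolls (10+9) = 29. Cumulative: 186
Frame 10: STRIKE. Sum of all frame-10 rolls (10+9+0) = 19. Cumulative: 205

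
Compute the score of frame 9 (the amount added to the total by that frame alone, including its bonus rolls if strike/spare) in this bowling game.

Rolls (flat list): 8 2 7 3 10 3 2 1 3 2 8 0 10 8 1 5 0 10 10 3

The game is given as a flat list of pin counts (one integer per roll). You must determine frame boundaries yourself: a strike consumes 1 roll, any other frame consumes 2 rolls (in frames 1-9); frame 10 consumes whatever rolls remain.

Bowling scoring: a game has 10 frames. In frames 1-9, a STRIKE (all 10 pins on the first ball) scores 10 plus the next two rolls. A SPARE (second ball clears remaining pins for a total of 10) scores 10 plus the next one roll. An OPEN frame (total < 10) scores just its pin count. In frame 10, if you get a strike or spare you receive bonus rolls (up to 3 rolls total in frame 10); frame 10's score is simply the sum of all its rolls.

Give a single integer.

Answer: 5

Derivation:
Frame 1: SPARE (8+2=10). 10 + next roll (7) = 17. Cumulative: 17
Frame 2: SPARE (7+3=10). 10 + next roll (10) = 20. Cumulative: 37
Frame 3: STRIKE. 10 + next two rolls (3+2) = 15. Cumulative: 52
Frame 4: OPEN (3+2=5). Cumulative: 57
Frame 5: OPEN (1+3=4). Cumulative: 61
Frame 6: SPARE (2+8=10). 10 + next roll (0) = 10. Cumulative: 71
Frame 7: SPARE (0+10=10). 10 + next roll (8) = 18. Cumulative: 89
Frame 8: OPEN (8+1=9). Cumulative: 98
Frame 9: OPEN (5+0=5). Cumulative: 103
Frame 10: STRIKE. Sum of all frame-10 rolls (10+10+3) = 23. Cumulative: 126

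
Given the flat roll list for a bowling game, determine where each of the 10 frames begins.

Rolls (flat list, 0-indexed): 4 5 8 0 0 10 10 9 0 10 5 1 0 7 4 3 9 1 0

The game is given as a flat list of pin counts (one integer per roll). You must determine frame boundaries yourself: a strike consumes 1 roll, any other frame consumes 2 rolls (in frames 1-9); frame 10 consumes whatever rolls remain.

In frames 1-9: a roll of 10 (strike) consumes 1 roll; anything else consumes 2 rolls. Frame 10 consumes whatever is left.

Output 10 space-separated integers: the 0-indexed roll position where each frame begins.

Answer: 0 2 4 6 7 9 10 12 14 16

Derivation:
Frame 1 starts at roll index 0: rolls=4,5 (sum=9), consumes 2 rolls
Frame 2 starts at roll index 2: rolls=8,0 (sum=8), consumes 2 rolls
Frame 3 starts at roll index 4: rolls=0,10 (sum=10), consumes 2 rolls
Frame 4 starts at roll index 6: roll=10 (strike), consumes 1 roll
Frame 5 starts at roll index 7: rolls=9,0 (sum=9), consumes 2 rolls
Frame 6 starts at roll index 9: roll=10 (strike), consumes 1 roll
Frame 7 starts at roll index 10: rolls=5,1 (sum=6), consumes 2 rolls
Frame 8 starts at roll index 12: rolls=0,7 (sum=7), consumes 2 rolls
Frame 9 starts at roll index 14: rolls=4,3 (sum=7), consumes 2 rolls
Frame 10 starts at roll index 16: 3 remaining rolls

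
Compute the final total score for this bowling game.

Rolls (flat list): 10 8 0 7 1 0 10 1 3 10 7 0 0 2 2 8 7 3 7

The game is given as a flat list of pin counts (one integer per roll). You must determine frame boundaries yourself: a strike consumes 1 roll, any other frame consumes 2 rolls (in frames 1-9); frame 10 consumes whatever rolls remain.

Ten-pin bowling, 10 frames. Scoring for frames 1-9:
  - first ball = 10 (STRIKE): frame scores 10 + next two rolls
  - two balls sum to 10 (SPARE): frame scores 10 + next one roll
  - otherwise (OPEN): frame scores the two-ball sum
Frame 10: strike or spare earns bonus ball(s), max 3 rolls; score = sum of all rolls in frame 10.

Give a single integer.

Frame 1: STRIKE. 10 + next two rolls (8+0) = 18. Cumulative: 18
Frame 2: OPEN (8+0=8). Cumulative: 26
Frame 3: OPEN (7+1=8). Cumulative: 34
Frame 4: SPARE (0+10=10). 10 + next roll (1) = 11. Cumulative: 45
Frame 5: OPEN (1+3=4). Cumulative: 49
Frame 6: STRIKE. 10 + next two rolls (7+0) = 17. Cumulative: 66
Frame 7: OPEN (7+0=7). Cumulative: 73
Frame 8: OPEN (0+2=2). Cumulative: 75
Frame 9: SPARE (2+8=10). 10 + next roll (7) = 17. Cumulative: 92
Frame 10: SPARE. Sum of all frame-10 rolls (7+3+7) = 17. Cumulative: 109

Answer: 109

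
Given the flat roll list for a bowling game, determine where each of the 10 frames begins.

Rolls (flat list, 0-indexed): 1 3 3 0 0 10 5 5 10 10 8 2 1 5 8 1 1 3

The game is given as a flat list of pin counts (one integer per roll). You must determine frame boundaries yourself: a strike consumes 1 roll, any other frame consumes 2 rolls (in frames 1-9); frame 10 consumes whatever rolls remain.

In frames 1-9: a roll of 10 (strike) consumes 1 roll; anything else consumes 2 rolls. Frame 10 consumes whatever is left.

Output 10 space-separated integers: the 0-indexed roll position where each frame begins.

Answer: 0 2 4 6 8 9 10 12 14 16

Derivation:
Frame 1 starts at roll index 0: rolls=1,3 (sum=4), consumes 2 rolls
Frame 2 starts at roll index 2: rolls=3,0 (sum=3), consumes 2 rolls
Frame 3 starts at roll index 4: rolls=0,10 (sum=10), consumes 2 rolls
Frame 4 starts at roll index 6: rolls=5,5 (sum=10), consumes 2 rolls
Frame 5 starts at roll index 8: roll=10 (strike), consumes 1 roll
Frame 6 starts at roll index 9: roll=10 (strike), consumes 1 roll
Frame 7 starts at roll index 10: rolls=8,2 (sum=10), consumes 2 rolls
Frame 8 starts at roll index 12: rolls=1,5 (sum=6), consumes 2 rolls
Frame 9 starts at roll index 14: rolls=8,1 (sum=9), consumes 2 rolls
Frame 10 starts at roll index 16: 2 remaining rolls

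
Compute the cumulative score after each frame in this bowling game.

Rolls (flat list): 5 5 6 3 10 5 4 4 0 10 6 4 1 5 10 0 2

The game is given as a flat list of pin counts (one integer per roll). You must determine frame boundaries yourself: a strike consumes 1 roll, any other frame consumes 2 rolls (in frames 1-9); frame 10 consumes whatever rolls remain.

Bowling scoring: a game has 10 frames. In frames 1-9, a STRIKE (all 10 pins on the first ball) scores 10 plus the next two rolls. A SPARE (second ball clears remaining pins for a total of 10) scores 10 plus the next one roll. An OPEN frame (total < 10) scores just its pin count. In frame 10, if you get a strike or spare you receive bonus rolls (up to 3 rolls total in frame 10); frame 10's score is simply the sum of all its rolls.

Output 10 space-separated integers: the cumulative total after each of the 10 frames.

Frame 1: SPARE (5+5=10). 10 + next roll (6) = 16. Cumulative: 16
Frame 2: OPEN (6+3=9). Cumulative: 25
Frame 3: STRIKE. 10 + next two rolls (5+4) = 19. Cumulative: 44
Frame 4: OPEN (5+4=9). Cumulative: 53
Frame 5: OPEN (4+0=4). Cumulative: 57
Frame 6: STRIKE. 10 + next two rolls (6+4) = 20. Cumulative: 77
Frame 7: SPARE (6+4=10). 10 + next roll (1) = 11. Cumulative: 88
Frame 8: OPEN (1+5=6). Cumulative: 94
Frame 9: STRIKE. 10 + next two rolls (0+2) = 12. Cumulative: 106
Frame 10: OPEN. Sum of all frame-10 rolls (0+2) = 2. Cumulative: 108

Answer: 16 25 44 53 57 77 88 94 106 108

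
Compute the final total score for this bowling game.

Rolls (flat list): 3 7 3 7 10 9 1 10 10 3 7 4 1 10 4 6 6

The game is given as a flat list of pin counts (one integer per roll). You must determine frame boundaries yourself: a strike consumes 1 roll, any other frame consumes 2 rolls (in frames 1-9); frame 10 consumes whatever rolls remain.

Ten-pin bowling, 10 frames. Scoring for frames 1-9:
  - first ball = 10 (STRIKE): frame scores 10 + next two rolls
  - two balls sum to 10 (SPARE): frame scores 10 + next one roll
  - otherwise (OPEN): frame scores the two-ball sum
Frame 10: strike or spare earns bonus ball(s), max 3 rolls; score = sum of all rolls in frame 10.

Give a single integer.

Answer: 171

Derivation:
Frame 1: SPARE (3+7=10). 10 + next roll (3) = 13. Cumulative: 13
Frame 2: SPARE (3+7=10). 10 + next roll (10) = 20. Cumulative: 33
Frame 3: STRIKE. 10 + next two rolls (9+1) = 20. Cumulative: 53
Frame 4: SPARE (9+1=10). 10 + next roll (10) = 20. Cumulative: 73
Frame 5: STRIKE. 10 + next two rolls (10+3) = 23. Cumulative: 96
Frame 6: STRIKE. 10 + next two rolls (3+7) = 20. Cumulative: 116
Frame 7: SPARE (3+7=10). 10 + next roll (4) = 14. Cumulative: 130
Frame 8: OPEN (4+1=5). Cumulative: 135
Frame 9: STRIKE. 10 + next two rolls (4+6) = 20. Cumulative: 155
Frame 10: SPARE. Sum of all frame-10 rolls (4+6+6) = 16. Cumulative: 171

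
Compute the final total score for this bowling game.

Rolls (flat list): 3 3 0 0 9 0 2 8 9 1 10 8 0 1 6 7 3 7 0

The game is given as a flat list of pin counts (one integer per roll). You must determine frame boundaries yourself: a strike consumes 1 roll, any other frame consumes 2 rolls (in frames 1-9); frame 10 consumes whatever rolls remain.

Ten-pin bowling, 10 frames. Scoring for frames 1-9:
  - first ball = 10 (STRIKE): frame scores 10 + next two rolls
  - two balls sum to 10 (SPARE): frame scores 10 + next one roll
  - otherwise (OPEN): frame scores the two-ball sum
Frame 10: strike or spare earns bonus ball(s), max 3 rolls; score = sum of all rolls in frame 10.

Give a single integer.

Answer: 111

Derivation:
Frame 1: OPEN (3+3=6). Cumulative: 6
Frame 2: OPEN (0+0=0). Cumulative: 6
Frame 3: OPEN (9+0=9). Cumulative: 15
Frame 4: SPARE (2+8=10). 10 + next roll (9) = 19. Cumulative: 34
Frame 5: SPARE (9+1=10). 10 + next roll (10) = 20. Cumulative: 54
Frame 6: STRIKE. 10 + next two rolls (8+0) = 18. Cumulative: 72
Frame 7: OPEN (8+0=8). Cumulative: 80
Frame 8: OPEN (1+6=7). Cumulative: 87
Frame 9: SPARE (7+3=10). 10 + next roll (7) = 17. Cumulative: 104
Frame 10: OPEN. Sum of all frame-10 rolls (7+0) = 7. Cumulative: 111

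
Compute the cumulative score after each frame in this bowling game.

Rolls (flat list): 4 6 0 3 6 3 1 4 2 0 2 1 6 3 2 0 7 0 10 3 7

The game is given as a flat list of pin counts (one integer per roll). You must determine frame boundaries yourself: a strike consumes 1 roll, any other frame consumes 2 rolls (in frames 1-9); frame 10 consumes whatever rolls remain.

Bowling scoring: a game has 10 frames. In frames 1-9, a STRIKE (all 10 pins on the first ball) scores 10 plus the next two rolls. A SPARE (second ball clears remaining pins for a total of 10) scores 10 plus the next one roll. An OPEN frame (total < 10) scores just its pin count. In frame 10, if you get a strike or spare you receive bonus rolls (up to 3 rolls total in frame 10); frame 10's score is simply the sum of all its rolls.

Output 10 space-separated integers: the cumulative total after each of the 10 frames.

Answer: 10 13 22 27 29 32 41 43 50 70

Derivation:
Frame 1: SPARE (4+6=10). 10 + next roll (0) = 10. Cumulative: 10
Frame 2: OPEN (0+3=3). Cumulative: 13
Frame 3: OPEN (6+3=9). Cumulative: 22
Frame 4: OPEN (1+4=5). Cumulative: 27
Frame 5: OPEN (2+0=2). Cumulative: 29
Frame 6: OPEN (2+1=3). Cumulative: 32
Frame 7: OPEN (6+3=9). Cumulative: 41
Frame 8: OPEN (2+0=2). Cumulative: 43
Frame 9: OPEN (7+0=7). Cumulative: 50
Frame 10: STRIKE. Sum of all frame-10 rolls (10+3+7) = 20. Cumulative: 70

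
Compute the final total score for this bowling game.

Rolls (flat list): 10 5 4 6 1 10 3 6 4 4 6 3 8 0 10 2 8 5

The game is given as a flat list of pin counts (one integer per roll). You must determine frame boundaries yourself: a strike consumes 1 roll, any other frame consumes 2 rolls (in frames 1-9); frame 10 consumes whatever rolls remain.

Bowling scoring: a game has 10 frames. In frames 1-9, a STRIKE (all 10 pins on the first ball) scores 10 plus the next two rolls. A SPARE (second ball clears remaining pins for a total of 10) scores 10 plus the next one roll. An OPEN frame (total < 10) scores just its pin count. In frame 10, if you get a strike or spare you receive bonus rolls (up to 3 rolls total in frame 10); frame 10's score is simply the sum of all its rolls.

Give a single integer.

Frame 1: STRIKE. 10 + next two rolls (5+4) = 19. Cumulative: 19
Frame 2: OPEN (5+4=9). Cumulative: 28
Frame 3: OPEN (6+1=7). Cumulative: 35
Frame 4: STRIKE. 10 + next two rolls (3+6) = 19. Cumulative: 54
Frame 5: OPEN (3+6=9). Cumulative: 63
Frame 6: OPEN (4+4=8). Cumulative: 71
Frame 7: OPEN (6+3=9). Cumulative: 80
Frame 8: OPEN (8+0=8). Cumulative: 88
Frame 9: STRIKE. 10 + next two rolls (2+8) = 20. Cumulative: 108
Frame 10: SPARE. Sum of all frame-10 rolls (2+8+5) = 15. Cumulative: 123

Answer: 123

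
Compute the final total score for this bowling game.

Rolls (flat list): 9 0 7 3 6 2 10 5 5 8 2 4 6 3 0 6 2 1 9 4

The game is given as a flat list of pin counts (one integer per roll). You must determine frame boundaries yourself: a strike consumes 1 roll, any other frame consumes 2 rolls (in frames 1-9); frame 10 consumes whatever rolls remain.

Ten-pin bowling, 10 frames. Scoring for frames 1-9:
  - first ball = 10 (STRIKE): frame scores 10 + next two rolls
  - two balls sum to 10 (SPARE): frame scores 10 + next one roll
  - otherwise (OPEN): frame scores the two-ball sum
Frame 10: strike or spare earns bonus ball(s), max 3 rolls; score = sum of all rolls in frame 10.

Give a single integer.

Frame 1: OPEN (9+0=9). Cumulative: 9
Frame 2: SPARE (7+3=10). 10 + next roll (6) = 16. Cumulative: 25
Frame 3: OPEN (6+2=8). Cumulative: 33
Frame 4: STRIKE. 10 + next two rolls (5+5) = 20. Cumulative: 53
Frame 5: SPARE (5+5=10). 10 + next roll (8) = 18. Cumulative: 71
Frame 6: SPARE (8+2=10). 10 + next roll (4) = 14. Cumulative: 85
Frame 7: SPARE (4+6=10). 10 + next roll (3) = 13. Cumulative: 98
Frame 8: OPEN (3+0=3). Cumulative: 101
Frame 9: OPEN (6+2=8). Cumulative: 109
Frame 10: SPARE. Sum of all frame-10 rolls (1+9+4) = 14. Cumulative: 123

Answer: 123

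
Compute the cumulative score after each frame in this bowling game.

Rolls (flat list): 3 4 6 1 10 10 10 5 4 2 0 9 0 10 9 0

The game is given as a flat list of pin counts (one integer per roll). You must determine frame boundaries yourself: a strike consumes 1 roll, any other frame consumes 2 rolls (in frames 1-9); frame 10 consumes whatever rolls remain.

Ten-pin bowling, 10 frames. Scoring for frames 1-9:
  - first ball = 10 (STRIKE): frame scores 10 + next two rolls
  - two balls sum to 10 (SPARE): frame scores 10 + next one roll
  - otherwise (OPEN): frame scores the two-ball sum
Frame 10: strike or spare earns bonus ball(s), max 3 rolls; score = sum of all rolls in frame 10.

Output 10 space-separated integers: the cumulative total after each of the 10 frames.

Answer: 7 14 44 69 88 97 99 108 127 136

Derivation:
Frame 1: OPEN (3+4=7). Cumulative: 7
Frame 2: OPEN (6+1=7). Cumulative: 14
Frame 3: STRIKE. 10 + next two rolls (10+10) = 30. Cumulative: 44
Frame 4: STRIKE. 10 + next two rolls (10+5) = 25. Cumulative: 69
Frame 5: STRIKE. 10 + next two rolls (5+4) = 19. Cumulative: 88
Frame 6: OPEN (5+4=9). Cumulative: 97
Frame 7: OPEN (2+0=2). Cumulative: 99
Frame 8: OPEN (9+0=9). Cumulative: 108
Frame 9: STRIKE. 10 + next two rolls (9+0) = 19. Cumulative: 127
Frame 10: OPEN. Sum of all frame-10 rolls (9+0) = 9. Cumulative: 136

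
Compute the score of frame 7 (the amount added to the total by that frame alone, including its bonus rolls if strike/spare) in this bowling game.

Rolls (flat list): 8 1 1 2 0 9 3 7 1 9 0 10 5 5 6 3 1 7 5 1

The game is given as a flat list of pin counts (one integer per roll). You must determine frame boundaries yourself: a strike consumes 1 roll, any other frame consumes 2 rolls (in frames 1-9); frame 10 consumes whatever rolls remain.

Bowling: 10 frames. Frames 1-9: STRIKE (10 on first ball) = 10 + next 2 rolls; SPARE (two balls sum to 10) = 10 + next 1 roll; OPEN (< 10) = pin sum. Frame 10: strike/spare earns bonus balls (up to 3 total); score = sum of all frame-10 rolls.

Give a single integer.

Answer: 16

Derivation:
Frame 1: OPEN (8+1=9). Cumulative: 9
Frame 2: OPEN (1+2=3). Cumulative: 12
Frame 3: OPEN (0+9=9). Cumulative: 21
Frame 4: SPARE (3+7=10). 10 + next roll (1) = 11. Cumulative: 32
Frame 5: SPARE (1+9=10). 10 + next roll (0) = 10. Cumulative: 42
Frame 6: SPARE (0+10=10). 10 + next roll (5) = 15. Cumulative: 57
Frame 7: SPARE (5+5=10). 10 + next roll (6) = 16. Cumulative: 73
Frame 8: OPEN (6+3=9). Cumulative: 82
Frame 9: OPEN (1+7=8). Cumulative: 90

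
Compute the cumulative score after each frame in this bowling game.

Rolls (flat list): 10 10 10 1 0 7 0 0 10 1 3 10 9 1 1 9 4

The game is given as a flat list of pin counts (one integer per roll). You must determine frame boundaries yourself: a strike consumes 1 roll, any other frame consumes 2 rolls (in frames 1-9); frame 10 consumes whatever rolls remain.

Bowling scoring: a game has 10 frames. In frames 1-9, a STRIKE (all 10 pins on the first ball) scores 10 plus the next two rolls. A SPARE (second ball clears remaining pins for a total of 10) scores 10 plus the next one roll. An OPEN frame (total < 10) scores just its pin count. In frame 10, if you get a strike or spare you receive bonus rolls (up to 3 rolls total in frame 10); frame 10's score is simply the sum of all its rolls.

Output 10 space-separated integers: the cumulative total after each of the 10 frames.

Frame 1: STRIKE. 10 + next two rolls (10+10) = 30. Cumulative: 30
Frame 2: STRIKE. 10 + next two rolls (10+1) = 21. Cumulative: 51
Frame 3: STRIKE. 10 + next two rolls (1+0) = 11. Cumulative: 62
Frame 4: OPEN (1+0=1). Cumulative: 63
Frame 5: OPEN (7+0=7). Cumulative: 70
Frame 6: SPARE (0+10=10). 10 + next roll (1) = 11. Cumulative: 81
Frame 7: OPEN (1+3=4). Cumulative: 85
Frame 8: STRIKE. 10 + next two rolls (9+1) = 20. Cumulative: 105
Frame 9: SPARE (9+1=10). 10 + next roll (1) = 11. Cumulative: 116
Frame 10: SPARE. Sum of all frame-10 rolls (1+9+4) = 14. Cumulative: 130

Answer: 30 51 62 63 70 81 85 105 116 130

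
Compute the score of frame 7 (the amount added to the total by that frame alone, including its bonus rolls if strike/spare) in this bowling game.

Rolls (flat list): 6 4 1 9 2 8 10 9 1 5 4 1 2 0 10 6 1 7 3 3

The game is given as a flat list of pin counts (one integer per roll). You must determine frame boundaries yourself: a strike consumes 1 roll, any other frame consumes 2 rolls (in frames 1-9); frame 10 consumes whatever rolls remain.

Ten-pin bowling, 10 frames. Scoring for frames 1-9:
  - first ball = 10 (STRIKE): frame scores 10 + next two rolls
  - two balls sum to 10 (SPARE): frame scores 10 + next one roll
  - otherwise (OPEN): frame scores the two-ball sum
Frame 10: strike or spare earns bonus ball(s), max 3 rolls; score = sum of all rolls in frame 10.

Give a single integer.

Frame 1: SPARE (6+4=10). 10 + next roll (1) = 11. Cumulative: 11
Frame 2: SPARE (1+9=10). 10 + next roll (2) = 12. Cumulative: 23
Frame 3: SPARE (2+8=10). 10 + next roll (10) = 20. Cumulative: 43
Frame 4: STRIKE. 10 + next two rolls (9+1) = 20. Cumulative: 63
Frame 5: SPARE (9+1=10). 10 + next roll (5) = 15. Cumulative: 78
Frame 6: OPEN (5+4=9). Cumulative: 87
Frame 7: OPEN (1+2=3). Cumulative: 90
Frame 8: SPARE (0+10=10). 10 + next roll (6) = 16. Cumulative: 106
Frame 9: OPEN (6+1=7). Cumulative: 113

Answer: 3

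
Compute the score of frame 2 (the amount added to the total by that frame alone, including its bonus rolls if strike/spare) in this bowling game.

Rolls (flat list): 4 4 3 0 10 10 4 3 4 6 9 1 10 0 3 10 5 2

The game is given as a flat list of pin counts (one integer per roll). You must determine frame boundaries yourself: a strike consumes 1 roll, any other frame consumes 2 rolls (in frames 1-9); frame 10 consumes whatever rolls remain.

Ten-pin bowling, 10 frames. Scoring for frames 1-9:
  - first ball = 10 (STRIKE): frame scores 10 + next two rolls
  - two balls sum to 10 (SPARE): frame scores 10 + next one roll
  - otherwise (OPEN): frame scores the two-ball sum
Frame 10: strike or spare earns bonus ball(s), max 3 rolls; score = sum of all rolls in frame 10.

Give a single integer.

Frame 1: OPEN (4+4=8). Cumulative: 8
Frame 2: OPEN (3+0=3). Cumulative: 11
Frame 3: STRIKE. 10 + next two rolls (10+4) = 24. Cumulative: 35
Frame 4: STRIKE. 10 + next two rolls (4+3) = 17. Cumulative: 52

Answer: 3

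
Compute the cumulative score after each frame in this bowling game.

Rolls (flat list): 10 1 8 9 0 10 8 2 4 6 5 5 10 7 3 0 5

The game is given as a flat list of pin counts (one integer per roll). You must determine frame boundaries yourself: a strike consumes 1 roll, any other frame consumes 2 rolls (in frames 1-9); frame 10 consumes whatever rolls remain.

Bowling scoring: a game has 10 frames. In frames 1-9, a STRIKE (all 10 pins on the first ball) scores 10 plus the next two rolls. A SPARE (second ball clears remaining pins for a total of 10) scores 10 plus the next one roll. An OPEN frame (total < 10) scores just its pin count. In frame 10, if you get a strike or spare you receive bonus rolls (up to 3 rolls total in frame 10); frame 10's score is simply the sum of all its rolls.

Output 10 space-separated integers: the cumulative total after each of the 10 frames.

Frame 1: STRIKE. 10 + next two rolls (1+8) = 19. Cumulative: 19
Frame 2: OPEN (1+8=9). Cumulative: 28
Frame 3: OPEN (9+0=9). Cumulative: 37
Frame 4: STRIKE. 10 + next two rolls (8+2) = 20. Cumulative: 57
Frame 5: SPARE (8+2=10). 10 + next roll (4) = 14. Cumulative: 71
Frame 6: SPARE (4+6=10). 10 + next roll (5) = 15. Cumulative: 86
Frame 7: SPARE (5+5=10). 10 + next roll (10) = 20. Cumulative: 106
Frame 8: STRIKE. 10 + next two rolls (7+3) = 20. Cumulative: 126
Frame 9: SPARE (7+3=10). 10 + next roll (0) = 10. Cumulative: 136
Frame 10: OPEN. Sum of all frame-10 rolls (0+5) = 5. Cumulative: 141

Answer: 19 28 37 57 71 86 106 126 136 141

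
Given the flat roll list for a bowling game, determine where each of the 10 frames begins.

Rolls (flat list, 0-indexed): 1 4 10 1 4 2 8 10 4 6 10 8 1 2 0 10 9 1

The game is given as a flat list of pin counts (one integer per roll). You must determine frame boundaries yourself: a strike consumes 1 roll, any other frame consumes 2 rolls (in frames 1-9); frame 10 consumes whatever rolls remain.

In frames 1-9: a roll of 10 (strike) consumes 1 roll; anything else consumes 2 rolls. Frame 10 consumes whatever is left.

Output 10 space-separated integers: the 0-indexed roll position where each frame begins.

Frame 1 starts at roll index 0: rolls=1,4 (sum=5), consumes 2 rolls
Frame 2 starts at roll index 2: roll=10 (strike), consumes 1 roll
Frame 3 starts at roll index 3: rolls=1,4 (sum=5), consumes 2 rolls
Frame 4 starts at roll index 5: rolls=2,8 (sum=10), consumes 2 rolls
Frame 5 starts at roll index 7: roll=10 (strike), consumes 1 roll
Frame 6 starts at roll index 8: rolls=4,6 (sum=10), consumes 2 rolls
Frame 7 starts at roll index 10: roll=10 (strike), consumes 1 roll
Frame 8 starts at roll index 11: rolls=8,1 (sum=9), consumes 2 rolls
Frame 9 starts at roll index 13: rolls=2,0 (sum=2), consumes 2 rolls
Frame 10 starts at roll index 15: 3 remaining rolls

Answer: 0 2 3 5 7 8 10 11 13 15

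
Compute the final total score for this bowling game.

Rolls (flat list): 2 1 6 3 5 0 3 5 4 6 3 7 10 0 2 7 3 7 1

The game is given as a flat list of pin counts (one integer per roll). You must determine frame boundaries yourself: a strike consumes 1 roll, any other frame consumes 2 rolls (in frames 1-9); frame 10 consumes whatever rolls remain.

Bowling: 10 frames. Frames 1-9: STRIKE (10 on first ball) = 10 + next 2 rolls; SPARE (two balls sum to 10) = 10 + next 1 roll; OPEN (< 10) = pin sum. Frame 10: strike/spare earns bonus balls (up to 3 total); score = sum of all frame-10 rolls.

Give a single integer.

Answer: 97

Derivation:
Frame 1: OPEN (2+1=3). Cumulative: 3
Frame 2: OPEN (6+3=9). Cumulative: 12
Frame 3: OPEN (5+0=5). Cumulative: 17
Frame 4: OPEN (3+5=8). Cumulative: 25
Frame 5: SPARE (4+6=10). 10 + next roll (3) = 13. Cumulative: 38
Frame 6: SPARE (3+7=10). 10 + next roll (10) = 20. Cumulative: 58
Frame 7: STRIKE. 10 + next two rolls (0+2) = 12. Cumulative: 70
Frame 8: OPEN (0+2=2). Cumulative: 72
Frame 9: SPARE (7+3=10). 10 + next roll (7) = 17. Cumulative: 89
Frame 10: OPEN. Sum of all frame-10 rolls (7+1) = 8. Cumulative: 97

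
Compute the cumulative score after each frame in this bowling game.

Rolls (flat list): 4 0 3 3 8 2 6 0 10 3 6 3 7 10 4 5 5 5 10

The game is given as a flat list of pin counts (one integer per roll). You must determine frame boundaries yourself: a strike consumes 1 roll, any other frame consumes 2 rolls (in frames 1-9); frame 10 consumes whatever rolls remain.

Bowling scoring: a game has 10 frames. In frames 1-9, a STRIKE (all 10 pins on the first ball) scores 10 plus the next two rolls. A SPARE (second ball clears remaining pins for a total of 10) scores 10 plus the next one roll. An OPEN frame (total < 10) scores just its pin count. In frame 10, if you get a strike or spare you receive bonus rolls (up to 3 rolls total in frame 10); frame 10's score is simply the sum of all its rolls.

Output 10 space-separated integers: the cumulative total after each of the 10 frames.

Frame 1: OPEN (4+0=4). Cumulative: 4
Frame 2: OPEN (3+3=6). Cumulative: 10
Frame 3: SPARE (8+2=10). 10 + next roll (6) = 16. Cumulative: 26
Frame 4: OPEN (6+0=6). Cumulative: 32
Frame 5: STRIKE. 10 + next two rolls (3+6) = 19. Cumulative: 51
Frame 6: OPEN (3+6=9). Cumulative: 60
Frame 7: SPARE (3+7=10). 10 + next roll (10) = 20. Cumulative: 80
Frame 8: STRIKE. 10 + next two rolls (4+5) = 19. Cumulative: 99
Frame 9: OPEN (4+5=9). Cumulative: 108
Frame 10: SPARE. Sum of all frame-10 rolls (5+5+10) = 20. Cumulative: 128

Answer: 4 10 26 32 51 60 80 99 108 128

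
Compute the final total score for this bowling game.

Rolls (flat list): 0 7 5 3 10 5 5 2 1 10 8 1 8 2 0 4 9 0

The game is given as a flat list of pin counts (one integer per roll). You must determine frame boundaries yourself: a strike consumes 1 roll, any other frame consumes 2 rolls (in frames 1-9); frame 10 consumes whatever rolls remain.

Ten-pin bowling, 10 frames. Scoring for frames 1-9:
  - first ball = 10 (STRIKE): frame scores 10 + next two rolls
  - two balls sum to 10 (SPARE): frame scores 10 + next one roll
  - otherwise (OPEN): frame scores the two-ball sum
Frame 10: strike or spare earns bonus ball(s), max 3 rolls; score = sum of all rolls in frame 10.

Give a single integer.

Answer: 101

Derivation:
Frame 1: OPEN (0+7=7). Cumulative: 7
Frame 2: OPEN (5+3=8). Cumulative: 15
Frame 3: STRIKE. 10 + next two rolls (5+5) = 20. Cumulative: 35
Frame 4: SPARE (5+5=10). 10 + next roll (2) = 12. Cumulative: 47
Frame 5: OPEN (2+1=3). Cumulative: 50
Frame 6: STRIKE. 10 + next two rolls (8+1) = 19. Cumulative: 69
Frame 7: OPEN (8+1=9). Cumulative: 78
Frame 8: SPARE (8+2=10). 10 + next roll (0) = 10. Cumulative: 88
Frame 9: OPEN (0+4=4). Cumulative: 92
Frame 10: OPEN. Sum of all frame-10 rolls (9+0) = 9. Cumulative: 101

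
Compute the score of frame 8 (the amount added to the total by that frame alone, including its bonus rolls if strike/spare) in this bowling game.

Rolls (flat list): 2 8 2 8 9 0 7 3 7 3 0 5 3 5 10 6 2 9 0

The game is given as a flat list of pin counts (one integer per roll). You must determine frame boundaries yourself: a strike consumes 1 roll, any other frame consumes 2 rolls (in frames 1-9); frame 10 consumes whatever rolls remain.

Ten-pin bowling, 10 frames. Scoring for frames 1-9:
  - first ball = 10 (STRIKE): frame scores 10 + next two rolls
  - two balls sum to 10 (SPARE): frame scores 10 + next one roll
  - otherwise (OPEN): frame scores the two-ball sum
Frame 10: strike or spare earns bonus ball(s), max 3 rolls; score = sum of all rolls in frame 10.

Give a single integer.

Answer: 18

Derivation:
Frame 1: SPARE (2+8=10). 10 + next roll (2) = 12. Cumulative: 12
Frame 2: SPARE (2+8=10). 10 + next roll (9) = 19. Cumulative: 31
Frame 3: OPEN (9+0=9). Cumulative: 40
Frame 4: SPARE (7+3=10). 10 + next roll (7) = 17. Cumulative: 57
Frame 5: SPARE (7+3=10). 10 + next roll (0) = 10. Cumulative: 67
Frame 6: OPEN (0+5=5). Cumulative: 72
Frame 7: OPEN (3+5=8). Cumulative: 80
Frame 8: STRIKE. 10 + next two rolls (6+2) = 18. Cumulative: 98
Frame 9: OPEN (6+2=8). Cumulative: 106
Frame 10: OPEN. Sum of all frame-10 rolls (9+0) = 9. Cumulative: 115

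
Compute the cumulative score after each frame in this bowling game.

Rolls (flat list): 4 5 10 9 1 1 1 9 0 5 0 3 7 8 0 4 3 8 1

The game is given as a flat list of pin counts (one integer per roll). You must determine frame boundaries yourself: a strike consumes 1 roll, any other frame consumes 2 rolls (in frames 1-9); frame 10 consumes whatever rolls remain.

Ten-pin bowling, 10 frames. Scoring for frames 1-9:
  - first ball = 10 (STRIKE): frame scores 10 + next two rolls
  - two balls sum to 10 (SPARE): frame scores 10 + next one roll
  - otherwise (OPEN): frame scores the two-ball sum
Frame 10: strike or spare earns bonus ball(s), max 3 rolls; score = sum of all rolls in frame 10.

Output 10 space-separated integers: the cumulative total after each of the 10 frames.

Frame 1: OPEN (4+5=9). Cumulative: 9
Frame 2: STRIKE. 10 + next two rolls (9+1) = 20. Cumulative: 29
Frame 3: SPARE (9+1=10). 10 + next roll (1) = 11. Cumulative: 40
Frame 4: OPEN (1+1=2). Cumulative: 42
Frame 5: OPEN (9+0=9). Cumulative: 51
Frame 6: OPEN (5+0=5). Cumulative: 56
Frame 7: SPARE (3+7=10). 10 + next roll (8) = 18. Cumulative: 74
Frame 8: OPEN (8+0=8). Cumulative: 82
Frame 9: OPEN (4+3=7). Cumulative: 89
Frame 10: OPEN. Sum of all frame-10 rolls (8+1) = 9. Cumulative: 98

Answer: 9 29 40 42 51 56 74 82 89 98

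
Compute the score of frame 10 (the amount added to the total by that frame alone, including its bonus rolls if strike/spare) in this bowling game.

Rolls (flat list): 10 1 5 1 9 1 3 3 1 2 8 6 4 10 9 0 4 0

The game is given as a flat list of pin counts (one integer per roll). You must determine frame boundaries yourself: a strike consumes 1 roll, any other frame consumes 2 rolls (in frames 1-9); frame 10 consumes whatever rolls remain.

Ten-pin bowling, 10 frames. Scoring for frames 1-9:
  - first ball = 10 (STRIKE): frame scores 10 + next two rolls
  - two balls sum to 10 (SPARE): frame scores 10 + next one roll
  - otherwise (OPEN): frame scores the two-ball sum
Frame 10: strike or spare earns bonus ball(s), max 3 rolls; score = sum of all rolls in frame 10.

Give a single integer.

Answer: 4

Derivation:
Frame 1: STRIKE. 10 + next two rolls (1+5) = 16. Cumulative: 16
Frame 2: OPEN (1+5=6). Cumulative: 22
Frame 3: SPARE (1+9=10). 10 + next roll (1) = 11. Cumulative: 33
Frame 4: OPEN (1+3=4). Cumulative: 37
Frame 5: OPEN (3+1=4). Cumulative: 41
Frame 6: SPARE (2+8=10). 10 + next roll (6) = 16. Cumulative: 57
Frame 7: SPARE (6+4=10). 10 + next roll (10) = 20. Cumulative: 77
Frame 8: STRIKE. 10 + next two rolls (9+0) = 19. Cumulative: 96
Frame 9: OPEN (9+0=9). Cumulative: 105
Frame 10: OPEN. Sum of all frame-10 rolls (4+0) = 4. Cumulative: 109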